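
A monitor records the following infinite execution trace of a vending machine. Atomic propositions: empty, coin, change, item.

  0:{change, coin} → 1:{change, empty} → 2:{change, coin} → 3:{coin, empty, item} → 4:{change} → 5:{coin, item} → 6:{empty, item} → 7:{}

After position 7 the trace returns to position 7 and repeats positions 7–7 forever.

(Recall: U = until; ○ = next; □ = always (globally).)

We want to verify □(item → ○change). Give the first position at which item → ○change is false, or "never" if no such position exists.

Check item → ○change at each position in order: 0 ✓, 1 ✓, 2 ✓, 3 ✓, 4 ✓.
At position 5 the labels are {coin, item} and the next position 6 has {empty, item}, so item → ○change is false there. This is the first violation.

5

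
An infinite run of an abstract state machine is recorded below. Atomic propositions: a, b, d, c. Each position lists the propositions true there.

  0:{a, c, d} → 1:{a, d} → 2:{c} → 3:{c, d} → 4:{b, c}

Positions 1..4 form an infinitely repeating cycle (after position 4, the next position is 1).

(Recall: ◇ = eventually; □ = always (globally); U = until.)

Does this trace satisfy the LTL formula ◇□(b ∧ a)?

□(b ∧ a) is false at every position 0..4, so it never becomes true and ◇□(b ∧ a) fails.

Violated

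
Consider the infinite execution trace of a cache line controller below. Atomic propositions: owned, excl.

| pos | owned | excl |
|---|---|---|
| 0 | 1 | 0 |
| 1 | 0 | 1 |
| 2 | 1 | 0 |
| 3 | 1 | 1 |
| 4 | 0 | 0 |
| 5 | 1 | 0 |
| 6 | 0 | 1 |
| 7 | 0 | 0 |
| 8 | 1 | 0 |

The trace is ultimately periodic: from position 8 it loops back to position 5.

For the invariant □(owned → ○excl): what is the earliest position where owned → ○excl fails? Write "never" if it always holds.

Check owned → ○excl at each position in order: 0 ✓, 1 ✓, 2 ✓.
At position 3 the labels are {excl, owned} and the next position 4 has {}, so owned → ○excl is false there. This is the first violation.

3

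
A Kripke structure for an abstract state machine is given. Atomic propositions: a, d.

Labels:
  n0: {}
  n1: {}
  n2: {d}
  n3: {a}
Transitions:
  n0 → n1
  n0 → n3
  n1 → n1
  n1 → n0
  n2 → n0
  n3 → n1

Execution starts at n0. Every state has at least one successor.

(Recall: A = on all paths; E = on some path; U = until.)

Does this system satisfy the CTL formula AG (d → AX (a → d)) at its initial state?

Yes

States satisfying d → AX (a → d): {n0, n1, n2, n3}.
States satisfying AG (d → AX (a → d)): {n0, n1, n2, n3}.
Every state reachable from n0 satisfies d → AX (a → d).
n0 ∈ Sat(AG (d → AX (a → d))).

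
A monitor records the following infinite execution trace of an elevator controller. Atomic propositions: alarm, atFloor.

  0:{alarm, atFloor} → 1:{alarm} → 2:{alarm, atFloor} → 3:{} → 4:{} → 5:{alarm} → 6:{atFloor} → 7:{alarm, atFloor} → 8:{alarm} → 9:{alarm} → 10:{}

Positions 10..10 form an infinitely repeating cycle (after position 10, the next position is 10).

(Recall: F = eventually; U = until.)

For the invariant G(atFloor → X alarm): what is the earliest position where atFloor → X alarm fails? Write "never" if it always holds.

Check atFloor → X alarm at each position in order: 0 ✓, 1 ✓.
At position 2 the labels are {alarm, atFloor} and the next position 3 has {}, so atFloor → X alarm is false there. This is the first violation.

2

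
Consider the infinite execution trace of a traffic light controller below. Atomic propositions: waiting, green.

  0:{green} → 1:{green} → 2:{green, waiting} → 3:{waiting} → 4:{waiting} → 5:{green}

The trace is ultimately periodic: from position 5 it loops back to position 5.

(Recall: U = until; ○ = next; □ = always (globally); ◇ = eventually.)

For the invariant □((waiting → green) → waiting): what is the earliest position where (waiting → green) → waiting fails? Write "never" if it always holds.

0

At position 0 the labels are {green}, so (waiting → green) → waiting is false there. This is the first violation.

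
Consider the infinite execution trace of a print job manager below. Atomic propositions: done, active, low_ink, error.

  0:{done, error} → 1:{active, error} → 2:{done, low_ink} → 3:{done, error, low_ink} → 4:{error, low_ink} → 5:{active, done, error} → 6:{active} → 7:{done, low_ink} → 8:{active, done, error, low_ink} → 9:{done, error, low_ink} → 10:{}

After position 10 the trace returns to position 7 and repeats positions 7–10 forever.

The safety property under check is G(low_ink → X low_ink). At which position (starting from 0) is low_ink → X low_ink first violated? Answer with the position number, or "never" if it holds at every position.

4

Check low_ink → X low_ink at each position in order: 0 ✓, 1 ✓, 2 ✓, 3 ✓.
At position 4 the labels are {error, low_ink} and the next position 5 has {active, done, error}, so low_ink → X low_ink is false there. This is the first violation.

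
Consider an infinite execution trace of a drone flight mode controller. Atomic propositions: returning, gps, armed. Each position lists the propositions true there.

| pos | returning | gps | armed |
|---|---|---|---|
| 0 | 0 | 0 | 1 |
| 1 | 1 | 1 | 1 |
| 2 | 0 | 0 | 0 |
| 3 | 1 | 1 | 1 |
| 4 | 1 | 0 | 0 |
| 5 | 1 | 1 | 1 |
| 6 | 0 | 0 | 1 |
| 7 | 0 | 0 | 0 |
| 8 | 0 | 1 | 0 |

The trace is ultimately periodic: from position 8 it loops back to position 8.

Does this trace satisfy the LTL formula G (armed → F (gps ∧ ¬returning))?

armed → F (gps ∧ ¬returning) holds at every position 0..8, and those are all positions ever visited, so G (armed → F (gps ∧ ¬returning)) holds.
Positions where armed holds: 0, 1, 3, 5, 6.
Check F (gps ∧ ¬returning) at each: 0→ok, 1→ok, 3→ok, 5→ok, 6→ok.

Holds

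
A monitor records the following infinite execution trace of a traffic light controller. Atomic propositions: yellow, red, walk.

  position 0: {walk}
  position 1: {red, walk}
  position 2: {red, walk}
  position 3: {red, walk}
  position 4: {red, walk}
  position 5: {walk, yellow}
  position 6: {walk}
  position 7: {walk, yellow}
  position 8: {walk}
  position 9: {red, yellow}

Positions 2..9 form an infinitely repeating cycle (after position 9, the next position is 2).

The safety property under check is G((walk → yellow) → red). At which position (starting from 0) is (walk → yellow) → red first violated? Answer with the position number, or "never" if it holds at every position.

5

Check (walk → yellow) → red at each position in order: 0 ✓, 1 ✓, 2 ✓, 3 ✓, 4 ✓.
At position 5 the labels are {walk, yellow}, so (walk → yellow) → red is false there. This is the first violation.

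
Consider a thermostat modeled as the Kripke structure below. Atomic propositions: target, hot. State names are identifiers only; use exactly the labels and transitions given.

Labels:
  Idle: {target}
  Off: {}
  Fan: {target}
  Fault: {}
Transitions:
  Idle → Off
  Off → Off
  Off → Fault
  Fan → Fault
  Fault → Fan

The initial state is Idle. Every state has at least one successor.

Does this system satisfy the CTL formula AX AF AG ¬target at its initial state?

Violated

States satisfying AF AG ¬target: ∅.
States satisfying AX AF AG ¬target: ∅.
Idle ∉ Sat(AX AF AG ¬target).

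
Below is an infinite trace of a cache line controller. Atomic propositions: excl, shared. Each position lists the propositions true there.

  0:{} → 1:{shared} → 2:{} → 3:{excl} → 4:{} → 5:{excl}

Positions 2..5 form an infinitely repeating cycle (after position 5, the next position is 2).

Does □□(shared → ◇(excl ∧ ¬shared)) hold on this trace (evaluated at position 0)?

Yes

□(shared → ◇(excl ∧ ¬shared)) holds at every position 0..5, and those are all positions ever visited, so □□(shared → ◇(excl ∧ ¬shared)) holds.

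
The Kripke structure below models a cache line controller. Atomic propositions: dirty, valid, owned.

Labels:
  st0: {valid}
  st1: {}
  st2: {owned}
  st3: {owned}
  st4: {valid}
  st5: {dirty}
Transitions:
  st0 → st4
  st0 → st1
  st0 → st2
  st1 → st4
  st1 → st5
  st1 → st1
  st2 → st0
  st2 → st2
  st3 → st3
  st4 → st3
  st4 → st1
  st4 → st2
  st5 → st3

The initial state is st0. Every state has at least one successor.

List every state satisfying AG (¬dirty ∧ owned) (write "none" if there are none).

{st3}

States satisfying ¬dirty ∧ owned: {st2, st3}.
States satisfying AG (¬dirty ∧ owned): {st3}.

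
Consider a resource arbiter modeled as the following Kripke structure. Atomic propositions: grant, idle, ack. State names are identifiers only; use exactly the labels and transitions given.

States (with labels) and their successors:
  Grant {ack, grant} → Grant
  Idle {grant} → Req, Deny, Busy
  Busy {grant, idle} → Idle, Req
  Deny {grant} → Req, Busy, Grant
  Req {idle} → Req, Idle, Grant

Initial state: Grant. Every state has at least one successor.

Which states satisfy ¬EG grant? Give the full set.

{Req}

States satisfying grant: {Grant, Idle, Busy, Deny}.
States satisfying EG grant: {Grant, Idle, Busy, Deny}.
States satisfying ¬EG grant: {Req}.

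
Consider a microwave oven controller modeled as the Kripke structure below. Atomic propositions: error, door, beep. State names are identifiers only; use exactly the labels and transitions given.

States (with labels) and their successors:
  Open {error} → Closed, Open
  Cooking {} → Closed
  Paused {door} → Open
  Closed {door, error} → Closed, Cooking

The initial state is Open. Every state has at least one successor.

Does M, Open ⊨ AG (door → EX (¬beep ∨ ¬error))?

Holds

States satisfying door → EX (¬beep ∨ ¬error): {Open, Cooking, Paused, Closed}.
States satisfying AG (door → EX (¬beep ∨ ¬error)): {Open, Cooking, Paused, Closed}.
Every state reachable from Open satisfies door → EX (¬beep ∨ ¬error).
Open ∈ Sat(AG (door → EX (¬beep ∨ ¬error))).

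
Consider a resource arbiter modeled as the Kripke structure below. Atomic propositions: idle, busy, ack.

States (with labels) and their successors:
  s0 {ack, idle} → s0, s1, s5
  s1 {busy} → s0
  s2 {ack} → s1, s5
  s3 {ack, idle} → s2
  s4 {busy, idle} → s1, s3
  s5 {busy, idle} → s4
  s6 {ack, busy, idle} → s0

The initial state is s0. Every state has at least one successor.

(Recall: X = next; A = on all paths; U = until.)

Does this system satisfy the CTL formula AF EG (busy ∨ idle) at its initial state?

States satisfying EG (busy ∨ idle): {s0, s1, s4, s5, s6}.
States satisfying AF EG (busy ∨ idle): {s0, s1, s2, s3, s4, s5, s6}.
s0 ∈ Sat(AF EG (busy ∨ idle)).

Yes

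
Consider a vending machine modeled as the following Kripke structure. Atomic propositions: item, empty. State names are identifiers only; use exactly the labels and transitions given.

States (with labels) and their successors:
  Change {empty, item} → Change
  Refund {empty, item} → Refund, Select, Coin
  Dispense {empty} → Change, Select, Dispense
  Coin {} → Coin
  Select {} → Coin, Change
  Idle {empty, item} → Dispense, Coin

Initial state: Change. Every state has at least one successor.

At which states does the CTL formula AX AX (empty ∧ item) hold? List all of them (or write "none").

States satisfying AX (empty ∧ item): {Change}.
States satisfying AX AX (empty ∧ item): {Change}.

{Change}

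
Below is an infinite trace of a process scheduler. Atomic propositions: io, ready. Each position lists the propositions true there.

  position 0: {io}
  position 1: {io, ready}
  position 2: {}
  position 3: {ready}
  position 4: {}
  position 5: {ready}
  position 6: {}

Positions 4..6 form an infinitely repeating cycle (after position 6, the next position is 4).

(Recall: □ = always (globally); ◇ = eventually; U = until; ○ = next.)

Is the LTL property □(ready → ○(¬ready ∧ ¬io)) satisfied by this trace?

ready → ○(¬ready ∧ ¬io) holds at every position 0..6, and those are all positions ever visited, so □(ready → ○(¬ready ∧ ¬io)) holds.
Positions where ready holds: 1, 3, 5.
Check ○(¬ready ∧ ¬io) at each: 1→ok, 3→ok, 5→ok.

Satisfied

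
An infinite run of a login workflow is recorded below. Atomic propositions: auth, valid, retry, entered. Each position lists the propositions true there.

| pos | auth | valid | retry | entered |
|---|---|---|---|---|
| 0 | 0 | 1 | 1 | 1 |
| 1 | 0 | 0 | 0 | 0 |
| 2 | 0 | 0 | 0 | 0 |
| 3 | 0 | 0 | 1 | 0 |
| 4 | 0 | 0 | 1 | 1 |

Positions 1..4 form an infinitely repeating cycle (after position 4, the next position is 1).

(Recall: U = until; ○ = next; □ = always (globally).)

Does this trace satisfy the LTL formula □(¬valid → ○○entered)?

Does not hold

¬valid → ○○entered must hold at every position from 0 onward. It fails at position 1, so □(¬valid → ○○entered) is false.
Positions where ¬valid holds: 1, 2, 3, 4.
Check ○○entered at each: 1→fails, 2→ok, 3→fails, 4→fails.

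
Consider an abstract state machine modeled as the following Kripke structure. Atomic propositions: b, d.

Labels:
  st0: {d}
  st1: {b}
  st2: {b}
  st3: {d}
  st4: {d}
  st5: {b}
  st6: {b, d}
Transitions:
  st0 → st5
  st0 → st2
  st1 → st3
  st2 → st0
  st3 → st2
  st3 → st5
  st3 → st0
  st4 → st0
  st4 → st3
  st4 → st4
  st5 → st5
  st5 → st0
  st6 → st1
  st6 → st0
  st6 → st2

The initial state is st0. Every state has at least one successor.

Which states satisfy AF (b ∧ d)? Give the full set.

{st6}

States satisfying b ∧ d: {st6}.
States satisfying AF (b ∧ d): {st6}.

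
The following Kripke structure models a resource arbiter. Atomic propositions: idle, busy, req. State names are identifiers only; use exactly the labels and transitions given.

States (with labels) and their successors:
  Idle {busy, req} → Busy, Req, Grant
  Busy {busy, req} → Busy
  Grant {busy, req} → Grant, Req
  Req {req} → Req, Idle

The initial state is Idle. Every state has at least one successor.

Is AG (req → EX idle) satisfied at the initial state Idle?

States satisfying req → EX idle: ∅.
States satisfying AG (req → EX idle): ∅.
Busy is reachable from Idle and violates req → EX idle, so AG fails at Idle.
Idle ∉ Sat(AG (req → EX idle)).

Violated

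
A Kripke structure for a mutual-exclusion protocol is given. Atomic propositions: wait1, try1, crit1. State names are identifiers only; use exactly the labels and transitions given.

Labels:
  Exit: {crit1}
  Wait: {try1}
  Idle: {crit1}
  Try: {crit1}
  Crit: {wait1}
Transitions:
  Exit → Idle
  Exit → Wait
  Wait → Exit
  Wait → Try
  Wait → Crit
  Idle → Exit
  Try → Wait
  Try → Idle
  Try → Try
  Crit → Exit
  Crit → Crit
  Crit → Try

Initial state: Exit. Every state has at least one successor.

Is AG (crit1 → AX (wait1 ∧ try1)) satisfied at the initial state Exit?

Does not hold

States satisfying crit1 → AX (wait1 ∧ try1): {Wait, Crit}.
States satisfying AG (crit1 → AX (wait1 ∧ try1)): ∅.
Exit is reachable from Exit and violates crit1 → AX (wait1 ∧ try1), so AG fails at Exit.
Exit ∉ Sat(AG (crit1 → AX (wait1 ∧ try1))).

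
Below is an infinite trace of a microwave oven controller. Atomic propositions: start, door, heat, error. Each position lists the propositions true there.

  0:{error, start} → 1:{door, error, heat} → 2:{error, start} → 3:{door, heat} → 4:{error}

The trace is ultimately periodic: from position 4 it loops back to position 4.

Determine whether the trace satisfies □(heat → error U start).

Does not hold

heat → error U start must hold at every position from 0 onward. It fails at position 3, so □(heat → error U start) is false.
Positions where heat holds: 1, 3.
Check error U start at each: 1→ok, 3→fails.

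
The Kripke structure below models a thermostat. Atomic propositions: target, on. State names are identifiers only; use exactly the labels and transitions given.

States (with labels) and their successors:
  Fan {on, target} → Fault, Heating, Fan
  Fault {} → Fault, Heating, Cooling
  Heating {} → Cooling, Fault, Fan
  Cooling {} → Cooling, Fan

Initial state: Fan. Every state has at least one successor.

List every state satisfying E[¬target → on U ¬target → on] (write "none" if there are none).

States satisfying ¬target → on: {Fan}.
States satisfying E[¬target → on U ¬target → on]: {Fan}.

{Fan}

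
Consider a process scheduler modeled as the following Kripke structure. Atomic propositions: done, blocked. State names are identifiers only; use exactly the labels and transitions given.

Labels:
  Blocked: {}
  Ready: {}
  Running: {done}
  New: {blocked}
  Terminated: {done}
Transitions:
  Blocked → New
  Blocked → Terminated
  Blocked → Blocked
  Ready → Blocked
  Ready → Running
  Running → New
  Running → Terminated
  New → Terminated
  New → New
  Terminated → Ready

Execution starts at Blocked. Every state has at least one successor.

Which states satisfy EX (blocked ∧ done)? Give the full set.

States satisfying blocked ∧ done: ∅.
States satisfying EX (blocked ∧ done): ∅.

none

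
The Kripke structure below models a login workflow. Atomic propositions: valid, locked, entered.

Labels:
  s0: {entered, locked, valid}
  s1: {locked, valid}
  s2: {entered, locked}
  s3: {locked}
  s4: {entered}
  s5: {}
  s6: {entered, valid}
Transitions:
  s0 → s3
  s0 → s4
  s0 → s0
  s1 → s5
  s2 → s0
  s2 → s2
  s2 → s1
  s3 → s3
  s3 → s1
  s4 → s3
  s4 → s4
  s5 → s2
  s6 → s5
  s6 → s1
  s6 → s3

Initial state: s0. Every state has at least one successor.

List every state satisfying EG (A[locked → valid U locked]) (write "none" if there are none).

{s0, s1, s2, s3, s5, s6}

States satisfying A[locked → valid U locked]: {s0, s1, s2, s3, s5, s6}.
States satisfying EG (A[locked → valid U locked]): {s0, s1, s2, s3, s5, s6}.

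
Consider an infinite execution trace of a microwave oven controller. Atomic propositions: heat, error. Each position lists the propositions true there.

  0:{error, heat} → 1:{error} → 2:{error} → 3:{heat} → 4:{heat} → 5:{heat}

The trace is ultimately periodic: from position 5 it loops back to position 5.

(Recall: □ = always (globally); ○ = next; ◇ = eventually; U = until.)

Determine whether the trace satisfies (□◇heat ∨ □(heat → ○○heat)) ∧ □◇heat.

◇heat holds at every position 0..5, and those are all positions ever visited, so □◇heat holds.
At position 0: □◇heat ∨ □(heat → ○○heat) is true; □◇heat is true; so (□◇heat ∨ □(heat → ○○heat)) ∧ □◇heat is true.

Satisfied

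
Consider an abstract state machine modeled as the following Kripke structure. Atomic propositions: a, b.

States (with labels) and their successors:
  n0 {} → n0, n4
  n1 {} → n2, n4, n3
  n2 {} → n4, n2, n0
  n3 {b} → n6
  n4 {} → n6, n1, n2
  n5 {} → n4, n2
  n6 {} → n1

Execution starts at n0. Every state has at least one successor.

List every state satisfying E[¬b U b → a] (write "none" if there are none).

States satisfying ¬b: {n0, n1, n2, n4, n5, n6}.
States satisfying b → a: {n0, n1, n2, n4, n5, n6}.
States satisfying E[¬b U b → a]: {n0, n1, n2, n4, n5, n6}.

{n0, n1, n2, n4, n5, n6}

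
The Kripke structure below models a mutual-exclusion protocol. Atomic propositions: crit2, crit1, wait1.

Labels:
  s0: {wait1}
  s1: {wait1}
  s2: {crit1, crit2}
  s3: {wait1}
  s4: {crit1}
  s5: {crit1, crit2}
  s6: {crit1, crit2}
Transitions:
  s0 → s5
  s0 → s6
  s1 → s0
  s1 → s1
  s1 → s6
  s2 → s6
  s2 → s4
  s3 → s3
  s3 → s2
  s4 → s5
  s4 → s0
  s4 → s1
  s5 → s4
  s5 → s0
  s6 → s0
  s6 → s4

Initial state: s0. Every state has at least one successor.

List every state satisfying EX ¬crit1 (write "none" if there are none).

{s1, s3, s4, s5, s6}

States satisfying ¬crit1: {s0, s1, s3}.
States satisfying EX ¬crit1: {s1, s3, s4, s5, s6}.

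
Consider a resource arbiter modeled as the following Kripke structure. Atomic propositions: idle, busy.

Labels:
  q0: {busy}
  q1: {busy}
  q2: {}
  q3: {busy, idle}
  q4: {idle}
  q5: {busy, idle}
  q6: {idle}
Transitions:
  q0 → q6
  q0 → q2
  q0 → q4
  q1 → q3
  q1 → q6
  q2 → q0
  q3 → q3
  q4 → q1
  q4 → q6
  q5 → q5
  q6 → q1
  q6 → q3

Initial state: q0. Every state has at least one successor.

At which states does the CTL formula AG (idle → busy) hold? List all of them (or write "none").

States satisfying idle → busy: {q0, q1, q2, q3, q5}.
States satisfying AG (idle → busy): {q3, q5}.

{q3, q5}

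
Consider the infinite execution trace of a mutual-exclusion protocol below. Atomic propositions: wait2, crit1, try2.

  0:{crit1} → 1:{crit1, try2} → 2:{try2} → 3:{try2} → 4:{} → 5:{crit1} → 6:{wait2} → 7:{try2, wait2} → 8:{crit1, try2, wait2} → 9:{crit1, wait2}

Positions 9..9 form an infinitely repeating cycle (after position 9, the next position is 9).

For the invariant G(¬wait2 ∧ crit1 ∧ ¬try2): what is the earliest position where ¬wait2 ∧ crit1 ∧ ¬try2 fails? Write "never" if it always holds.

1

Check ¬wait2 ∧ crit1 ∧ ¬try2 at each position in order: 0 ✓.
At position 1 the labels are {crit1, try2}, so ¬wait2 ∧ crit1 ∧ ¬try2 is false there. This is the first violation.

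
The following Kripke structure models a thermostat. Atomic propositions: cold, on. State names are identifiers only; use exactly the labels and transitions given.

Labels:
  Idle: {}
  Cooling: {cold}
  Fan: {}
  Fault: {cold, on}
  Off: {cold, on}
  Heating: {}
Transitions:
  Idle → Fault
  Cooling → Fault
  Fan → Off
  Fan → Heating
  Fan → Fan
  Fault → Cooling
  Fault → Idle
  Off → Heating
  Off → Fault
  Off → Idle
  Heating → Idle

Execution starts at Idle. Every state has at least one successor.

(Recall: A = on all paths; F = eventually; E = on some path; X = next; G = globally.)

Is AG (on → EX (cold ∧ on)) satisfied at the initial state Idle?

Violated

States satisfying on → EX (cold ∧ on): {Idle, Cooling, Fan, Off, Heating}.
States satisfying AG (on → EX (cold ∧ on)): ∅.
Fault is reachable from Idle and violates on → EX (cold ∧ on), so AG fails at Idle.
Idle ∉ Sat(AG (on → EX (cold ∧ on))).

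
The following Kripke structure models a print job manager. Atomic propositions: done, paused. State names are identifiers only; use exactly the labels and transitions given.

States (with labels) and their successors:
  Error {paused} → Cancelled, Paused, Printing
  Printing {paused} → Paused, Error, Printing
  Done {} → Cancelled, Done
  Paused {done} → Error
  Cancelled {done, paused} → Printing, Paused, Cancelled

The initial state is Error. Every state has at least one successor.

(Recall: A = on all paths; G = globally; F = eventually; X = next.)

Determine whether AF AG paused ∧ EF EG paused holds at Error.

Violated

States satisfying AG paused: ∅.
States satisfying AF AG paused: ∅.
States satisfying EG paused: {Error, Printing, Cancelled}.
States satisfying EF EG paused: {Error, Printing, Done, Paused, Cancelled}.
States satisfying AF AG paused ∧ EF EG paused: ∅.
Error ∉ Sat(AF AG paused ∧ EF EG paused).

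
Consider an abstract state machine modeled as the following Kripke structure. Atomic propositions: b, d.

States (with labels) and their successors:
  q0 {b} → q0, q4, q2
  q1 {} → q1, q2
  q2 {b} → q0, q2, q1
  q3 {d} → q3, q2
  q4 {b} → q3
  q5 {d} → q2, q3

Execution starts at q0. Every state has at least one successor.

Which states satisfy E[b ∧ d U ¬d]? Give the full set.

{q0, q1, q2, q4}

States satisfying b ∧ d: ∅.
States satisfying ¬d: {q0, q1, q2, q4}.
States satisfying E[b ∧ d U ¬d]: {q0, q1, q2, q4}.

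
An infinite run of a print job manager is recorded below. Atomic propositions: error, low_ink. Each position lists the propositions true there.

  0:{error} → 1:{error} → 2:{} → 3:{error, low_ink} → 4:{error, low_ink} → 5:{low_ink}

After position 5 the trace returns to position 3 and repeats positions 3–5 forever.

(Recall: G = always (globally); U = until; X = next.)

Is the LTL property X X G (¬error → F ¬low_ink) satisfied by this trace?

The position after 0 is 1; X G (¬error → F ¬low_ink) is false there.

No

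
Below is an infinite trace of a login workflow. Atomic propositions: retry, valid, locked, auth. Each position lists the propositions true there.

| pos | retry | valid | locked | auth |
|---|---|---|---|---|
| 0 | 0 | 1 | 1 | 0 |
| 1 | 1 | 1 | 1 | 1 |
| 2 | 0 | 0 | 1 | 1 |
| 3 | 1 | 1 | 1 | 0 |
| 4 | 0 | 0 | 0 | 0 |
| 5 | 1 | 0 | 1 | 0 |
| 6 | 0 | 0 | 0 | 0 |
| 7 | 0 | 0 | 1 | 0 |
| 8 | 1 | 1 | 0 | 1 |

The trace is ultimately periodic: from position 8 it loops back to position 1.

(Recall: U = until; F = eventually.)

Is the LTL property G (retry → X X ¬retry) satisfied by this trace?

Violated

retry → X X ¬retry must hold at every position from 0 onward. It fails at position 1, so G (retry → X X ¬retry) is false.
Positions where retry holds: 1, 3, 5, 8.
Check X X ¬retry at each: 1→fails, 3→fails, 5→ok, 8→ok.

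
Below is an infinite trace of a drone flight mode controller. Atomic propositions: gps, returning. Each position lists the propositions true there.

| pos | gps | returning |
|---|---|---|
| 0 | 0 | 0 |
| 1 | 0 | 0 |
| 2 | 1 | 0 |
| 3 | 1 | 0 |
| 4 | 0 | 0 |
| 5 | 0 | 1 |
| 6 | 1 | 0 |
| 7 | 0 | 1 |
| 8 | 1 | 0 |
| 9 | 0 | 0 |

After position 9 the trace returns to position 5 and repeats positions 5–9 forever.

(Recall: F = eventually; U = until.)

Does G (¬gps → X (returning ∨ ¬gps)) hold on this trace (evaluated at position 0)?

¬gps → X (returning ∨ ¬gps) must hold at every position from 0 onward. It fails at position 1, so G (¬gps → X (returning ∨ ¬gps)) is false.
Positions where ¬gps holds: 0, 1, 4, 5, 7, 9.
Check X (returning ∨ ¬gps) at each: 0→ok, 1→fails, 4→ok, 5→fails, 7→fails, 9→ok.

Violated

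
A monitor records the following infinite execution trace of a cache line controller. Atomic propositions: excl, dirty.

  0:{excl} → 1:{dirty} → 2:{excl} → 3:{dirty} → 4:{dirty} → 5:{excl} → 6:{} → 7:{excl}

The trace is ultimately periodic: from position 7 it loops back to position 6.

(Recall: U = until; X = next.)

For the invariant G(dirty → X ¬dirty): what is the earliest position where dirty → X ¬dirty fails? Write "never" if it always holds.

Check dirty → X ¬dirty at each position in order: 0 ✓, 1 ✓, 2 ✓.
At position 3 the labels are {dirty} and the next position 4 has {dirty}, so dirty → X ¬dirty is false there. This is the first violation.

3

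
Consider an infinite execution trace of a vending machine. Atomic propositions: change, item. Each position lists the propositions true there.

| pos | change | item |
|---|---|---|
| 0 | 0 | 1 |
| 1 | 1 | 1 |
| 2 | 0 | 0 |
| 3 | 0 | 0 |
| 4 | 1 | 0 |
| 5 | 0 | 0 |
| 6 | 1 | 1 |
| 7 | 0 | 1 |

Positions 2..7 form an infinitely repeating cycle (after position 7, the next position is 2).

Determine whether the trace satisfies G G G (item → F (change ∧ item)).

Holds

G G (item → F (change ∧ item)) holds at every position 0..7, and those are all positions ever visited, so G G G (item → F (change ∧ item)) holds.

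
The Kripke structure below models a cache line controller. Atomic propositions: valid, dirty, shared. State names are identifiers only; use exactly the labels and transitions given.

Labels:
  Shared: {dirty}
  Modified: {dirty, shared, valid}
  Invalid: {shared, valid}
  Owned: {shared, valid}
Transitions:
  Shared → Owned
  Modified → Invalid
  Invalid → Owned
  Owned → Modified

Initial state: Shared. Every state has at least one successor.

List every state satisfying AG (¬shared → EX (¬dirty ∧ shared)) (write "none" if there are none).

{Shared, Modified, Invalid, Owned}

States satisfying ¬shared → EX (¬dirty ∧ shared): {Shared, Modified, Invalid, Owned}.
States satisfying AG (¬shared → EX (¬dirty ∧ shared)): {Shared, Modified, Invalid, Owned}.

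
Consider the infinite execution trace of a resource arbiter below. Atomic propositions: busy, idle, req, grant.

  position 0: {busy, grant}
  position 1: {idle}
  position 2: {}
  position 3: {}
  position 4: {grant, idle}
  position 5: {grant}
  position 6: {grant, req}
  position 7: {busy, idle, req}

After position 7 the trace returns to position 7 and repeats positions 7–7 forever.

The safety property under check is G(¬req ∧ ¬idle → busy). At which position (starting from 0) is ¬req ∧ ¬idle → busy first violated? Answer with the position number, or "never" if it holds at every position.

Check ¬req ∧ ¬idle → busy at each position in order: 0 ✓, 1 ✓.
At position 2 the labels are {}, so ¬req ∧ ¬idle → busy is false there. This is the first violation.

2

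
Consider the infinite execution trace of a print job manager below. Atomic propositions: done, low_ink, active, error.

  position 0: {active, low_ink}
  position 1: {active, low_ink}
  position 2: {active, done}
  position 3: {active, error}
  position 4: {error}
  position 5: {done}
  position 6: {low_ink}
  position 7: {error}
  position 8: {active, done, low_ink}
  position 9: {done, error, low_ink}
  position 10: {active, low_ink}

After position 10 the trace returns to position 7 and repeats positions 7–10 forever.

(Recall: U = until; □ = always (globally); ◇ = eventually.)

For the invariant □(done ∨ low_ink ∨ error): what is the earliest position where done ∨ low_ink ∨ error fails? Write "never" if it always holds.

never

done ∨ low_ink ∨ error holds at every position 0..10, and those are all the positions the trace ever visits, so the invariant □(done ∨ low_ink ∨ error) is never violated.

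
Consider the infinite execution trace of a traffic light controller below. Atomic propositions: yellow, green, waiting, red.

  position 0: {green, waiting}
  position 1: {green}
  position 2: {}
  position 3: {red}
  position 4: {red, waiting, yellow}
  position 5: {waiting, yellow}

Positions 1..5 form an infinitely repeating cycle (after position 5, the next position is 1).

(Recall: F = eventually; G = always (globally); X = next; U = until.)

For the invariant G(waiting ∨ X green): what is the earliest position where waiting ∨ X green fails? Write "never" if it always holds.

Check waiting ∨ X green at each position in order: 0 ✓.
At position 1 the labels are {green} and the next position 2 has {}, so waiting ∨ X green is false there. This is the first violation.

1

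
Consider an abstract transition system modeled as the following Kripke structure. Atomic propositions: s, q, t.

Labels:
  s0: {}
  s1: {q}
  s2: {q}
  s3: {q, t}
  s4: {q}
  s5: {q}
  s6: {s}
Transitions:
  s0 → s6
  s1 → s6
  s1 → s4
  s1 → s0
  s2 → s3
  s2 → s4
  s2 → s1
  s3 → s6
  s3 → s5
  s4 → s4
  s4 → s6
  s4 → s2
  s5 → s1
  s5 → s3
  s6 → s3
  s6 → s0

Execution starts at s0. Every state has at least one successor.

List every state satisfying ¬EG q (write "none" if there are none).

{s0, s6}

States satisfying q: {s1, s2, s3, s4, s5}.
States satisfying EG q: {s1, s2, s3, s4, s5}.
States satisfying ¬EG q: {s0, s6}.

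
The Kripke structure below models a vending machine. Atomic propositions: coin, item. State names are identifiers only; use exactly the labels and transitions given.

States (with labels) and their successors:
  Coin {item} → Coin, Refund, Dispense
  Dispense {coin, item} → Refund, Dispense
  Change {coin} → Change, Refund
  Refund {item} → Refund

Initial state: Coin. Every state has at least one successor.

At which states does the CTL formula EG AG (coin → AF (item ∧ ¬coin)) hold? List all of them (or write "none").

{Refund}

States satisfying AG (coin → AF (item ∧ ¬coin)): {Refund}.
States satisfying EG AG (coin → AF (item ∧ ¬coin)): {Refund}.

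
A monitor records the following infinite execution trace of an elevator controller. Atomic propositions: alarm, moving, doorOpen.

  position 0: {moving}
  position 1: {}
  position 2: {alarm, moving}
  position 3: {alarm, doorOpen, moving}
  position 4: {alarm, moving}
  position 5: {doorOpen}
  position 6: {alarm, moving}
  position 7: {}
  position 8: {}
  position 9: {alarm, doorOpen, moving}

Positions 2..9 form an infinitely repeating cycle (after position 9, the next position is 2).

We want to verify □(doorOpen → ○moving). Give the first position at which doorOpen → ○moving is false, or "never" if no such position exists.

never

doorOpen → ○moving holds at every position 0..9, and those are all the positions the trace ever visits, so the invariant □(doorOpen → ○moving) is never violated.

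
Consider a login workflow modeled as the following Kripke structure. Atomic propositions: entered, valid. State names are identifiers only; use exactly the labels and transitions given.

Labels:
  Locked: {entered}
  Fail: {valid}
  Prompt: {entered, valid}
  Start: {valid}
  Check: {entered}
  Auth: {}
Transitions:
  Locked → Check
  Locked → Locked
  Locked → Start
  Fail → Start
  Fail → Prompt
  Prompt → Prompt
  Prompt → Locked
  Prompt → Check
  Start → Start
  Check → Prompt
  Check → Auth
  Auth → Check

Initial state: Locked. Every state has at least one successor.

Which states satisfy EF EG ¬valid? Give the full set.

States satisfying EG ¬valid: {Locked, Check, Auth}.
States satisfying EF EG ¬valid: {Locked, Fail, Prompt, Check, Auth}.

{Locked, Fail, Prompt, Check, Auth}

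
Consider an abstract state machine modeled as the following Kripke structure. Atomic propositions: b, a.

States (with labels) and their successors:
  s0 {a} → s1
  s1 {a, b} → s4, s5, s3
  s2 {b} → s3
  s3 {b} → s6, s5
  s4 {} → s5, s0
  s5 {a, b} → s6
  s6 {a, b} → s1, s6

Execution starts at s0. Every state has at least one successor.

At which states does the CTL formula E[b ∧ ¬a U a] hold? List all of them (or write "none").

{s0, s1, s2, s3, s5, s6}

States satisfying b ∧ ¬a: {s2, s3}.
States satisfying a: {s0, s1, s5, s6}.
States satisfying E[b ∧ ¬a U a]: {s0, s1, s2, s3, s5, s6}.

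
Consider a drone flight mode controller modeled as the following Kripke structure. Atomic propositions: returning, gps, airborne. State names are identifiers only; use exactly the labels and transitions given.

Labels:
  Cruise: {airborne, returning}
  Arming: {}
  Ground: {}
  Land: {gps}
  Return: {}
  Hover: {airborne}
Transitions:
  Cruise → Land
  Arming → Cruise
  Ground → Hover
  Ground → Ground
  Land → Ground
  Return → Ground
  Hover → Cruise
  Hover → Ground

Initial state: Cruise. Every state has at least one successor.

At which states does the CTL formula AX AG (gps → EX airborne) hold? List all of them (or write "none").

none

States satisfying AG (gps → EX airborne): ∅.
States satisfying AX AG (gps → EX airborne): ∅.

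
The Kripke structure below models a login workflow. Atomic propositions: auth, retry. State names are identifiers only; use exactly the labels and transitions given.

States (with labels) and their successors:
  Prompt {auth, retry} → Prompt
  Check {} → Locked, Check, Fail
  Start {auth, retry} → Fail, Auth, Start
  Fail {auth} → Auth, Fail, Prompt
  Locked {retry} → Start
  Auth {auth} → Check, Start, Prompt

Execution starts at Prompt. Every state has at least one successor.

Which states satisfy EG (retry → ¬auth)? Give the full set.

States satisfying retry → ¬auth: {Check, Fail, Locked, Auth}.
States satisfying EG (retry → ¬auth): {Check, Fail, Auth}.

{Check, Fail, Auth}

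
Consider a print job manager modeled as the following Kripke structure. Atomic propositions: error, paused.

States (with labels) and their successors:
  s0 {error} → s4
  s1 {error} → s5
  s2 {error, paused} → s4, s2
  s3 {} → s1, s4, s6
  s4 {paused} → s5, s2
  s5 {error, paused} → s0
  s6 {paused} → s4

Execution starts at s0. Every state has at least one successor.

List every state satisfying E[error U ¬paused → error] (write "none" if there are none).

{s0, s1, s2, s4, s5, s6}

States satisfying error: {s0, s1, s2, s5}.
States satisfying ¬paused → error: {s0, s1, s2, s4, s5, s6}.
States satisfying E[error U ¬paused → error]: {s0, s1, s2, s4, s5, s6}.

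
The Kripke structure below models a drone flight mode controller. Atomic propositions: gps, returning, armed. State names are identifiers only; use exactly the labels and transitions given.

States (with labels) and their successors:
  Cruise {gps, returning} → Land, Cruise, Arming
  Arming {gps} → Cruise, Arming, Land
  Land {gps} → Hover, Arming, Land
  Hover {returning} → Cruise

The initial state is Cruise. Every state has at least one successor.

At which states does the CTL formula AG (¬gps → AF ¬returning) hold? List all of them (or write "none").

States satisfying ¬gps → AF ¬returning: {Cruise, Arming, Land}.
States satisfying AG (¬gps → AF ¬returning): ∅.

none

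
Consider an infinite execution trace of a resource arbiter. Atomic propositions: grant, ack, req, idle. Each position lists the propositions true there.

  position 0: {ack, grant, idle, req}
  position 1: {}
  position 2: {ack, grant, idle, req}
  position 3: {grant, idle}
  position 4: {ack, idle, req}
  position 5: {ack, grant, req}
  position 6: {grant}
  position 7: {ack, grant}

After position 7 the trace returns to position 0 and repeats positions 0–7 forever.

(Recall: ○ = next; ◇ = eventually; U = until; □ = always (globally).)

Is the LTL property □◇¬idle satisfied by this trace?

◇¬idle holds at every position 0..7, and those are all positions ever visited, so □◇¬idle holds.

Holds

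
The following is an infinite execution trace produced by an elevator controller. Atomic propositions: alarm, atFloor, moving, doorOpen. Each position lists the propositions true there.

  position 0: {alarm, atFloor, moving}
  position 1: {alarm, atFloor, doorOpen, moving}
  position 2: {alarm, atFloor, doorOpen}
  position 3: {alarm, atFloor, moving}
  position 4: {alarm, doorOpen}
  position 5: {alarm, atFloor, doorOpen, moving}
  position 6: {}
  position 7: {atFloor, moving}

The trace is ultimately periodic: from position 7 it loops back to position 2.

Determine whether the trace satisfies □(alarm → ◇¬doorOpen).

Satisfied

alarm → ◇¬doorOpen holds at every position 0..7, and those are all positions ever visited, so □(alarm → ◇¬doorOpen) holds.
Positions where alarm holds: 0, 1, 2, 3, 4, 5.
Check ◇¬doorOpen at each: 0→ok, 1→ok, 2→ok, 3→ok, 4→ok, 5→ok.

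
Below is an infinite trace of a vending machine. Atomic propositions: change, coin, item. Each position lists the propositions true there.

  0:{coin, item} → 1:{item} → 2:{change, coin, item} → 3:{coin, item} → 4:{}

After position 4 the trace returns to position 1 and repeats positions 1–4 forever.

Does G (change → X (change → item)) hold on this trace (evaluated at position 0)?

change → X (change → item) holds at every position 0..4, and those are all positions ever visited, so G (change → X (change → item)) holds.
Positions where change holds: 2.
Check X (change → item) at each: 2→ok.

Holds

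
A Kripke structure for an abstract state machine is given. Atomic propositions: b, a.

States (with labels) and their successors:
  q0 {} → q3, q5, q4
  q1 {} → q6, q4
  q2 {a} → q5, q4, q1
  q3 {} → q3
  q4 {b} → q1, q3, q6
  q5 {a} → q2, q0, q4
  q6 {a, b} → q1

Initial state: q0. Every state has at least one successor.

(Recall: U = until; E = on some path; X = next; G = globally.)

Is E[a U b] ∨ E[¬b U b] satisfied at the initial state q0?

States satisfying a: {q2, q5, q6}.
States satisfying b: {q4, q6}.
States satisfying E[a U b]: {q2, q4, q5, q6}.
States satisfying ¬b: {q0, q1, q2, q3, q5}.
States satisfying E[¬b U b]: {q0, q1, q2, q4, q5, q6}.
States satisfying E[a U b] ∨ E[¬b U b]: {q0, q1, q2, q4, q5, q6}.
q0 ∈ Sat(E[a U b] ∨ E[¬b U b]).

Holds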